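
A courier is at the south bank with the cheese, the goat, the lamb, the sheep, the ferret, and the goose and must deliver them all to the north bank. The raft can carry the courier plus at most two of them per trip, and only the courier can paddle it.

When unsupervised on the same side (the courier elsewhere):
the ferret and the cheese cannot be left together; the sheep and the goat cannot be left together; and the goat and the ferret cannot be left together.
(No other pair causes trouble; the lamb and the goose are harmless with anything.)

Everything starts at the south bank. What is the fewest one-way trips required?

Counting alone: the courier can take at most 2 across per trip to the north bank, so moving all 6 needs at least 3 loaded trips out, with a return between consecutive ones — at least 5 crossings.
The plan below uses exactly 5 crossings, so it is optimal:
1. Courier goes to the north bank with the cheese and the goat.  [the south bank: the ferret, the goose, the lamb, the sheep | the north bank: the cheese, the goat]
2. Courier goes back to the south bank alone.  [the south bank: the ferret, the goose, the lamb, the sheep | the north bank: the cheese, the goat]
3. Courier goes to the north bank with the goose and the lamb.  [the south bank: the ferret, the sheep | the north bank: the cheese, the goat, the goose, the lamb]
4. Courier goes back to the south bank alone.  [the south bank: the ferret, the sheep | the north bank: the cheese, the goat, the goose, the lamb]
5. Courier goes to the north bank with the ferret and the sheep.  [the south bank: — | the north bank: the cheese, the ferret, the goat, the goose, the lamb, the sheep]

5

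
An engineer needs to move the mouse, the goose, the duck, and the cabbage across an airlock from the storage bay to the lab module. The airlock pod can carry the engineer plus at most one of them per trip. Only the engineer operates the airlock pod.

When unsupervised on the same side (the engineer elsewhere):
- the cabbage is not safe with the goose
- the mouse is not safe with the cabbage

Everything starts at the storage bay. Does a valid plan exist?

1. Engineer goes to the lab module with the cabbage.
2. Engineer goes back to the storage bay alone.
3. Engineer goes to the lab module with the mouse.
4. Engineer goes back to the storage bay with the cabbage.
5. Engineer goes to the lab module with the goose.
6. Engineer goes back to the storage bay alone.
7. Engineer goes to the lab module with the duck.
8. Engineer goes back to the storage bay alone.
9. Engineer goes to the lab module with the cabbage.

Yes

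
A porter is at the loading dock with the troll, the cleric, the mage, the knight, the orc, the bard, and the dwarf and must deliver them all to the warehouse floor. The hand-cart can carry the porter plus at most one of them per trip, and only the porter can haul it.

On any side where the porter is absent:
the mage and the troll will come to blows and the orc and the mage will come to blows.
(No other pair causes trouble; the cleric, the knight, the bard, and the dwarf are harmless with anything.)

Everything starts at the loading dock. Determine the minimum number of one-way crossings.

Counting alone: the porter can take at most 1 across per trip to the warehouse floor, so moving all 7 needs at least 7 loaded trips out, with a return between consecutive ones — at least 13 crossings.
The safety rule pushes this higher. Following every safe sequence of crossings, the most of the 7 that can be at the warehouse floor as the hand-cart arrives there on crossing 13 is 6 — never all 7.
So no plan with fewer than 15 crossings exists, and this one achieves 15:
1. Porter goes to the warehouse floor with the mage.  [the loading dock: the bard, the cleric, the dwarf, the knight, the orc, the troll | the warehouse floor: the mage]
2. Porter goes back to the loading dock alone.  [the loading dock: the bard, the cleric, the dwarf, the knight, the orc, the troll | the warehouse floor: the mage]
3. Porter goes to the warehouse floor with the troll.  [the loading dock: the bard, the cleric, the dwarf, the knight, the orc | the warehouse floor: the mage, the troll]
4. Porter goes back to the loading dock with the mage.  [the loading dock: the bard, the cleric, the dwarf, the knight, the mage, the orc | the warehouse floor: the troll]
5. Porter goes to the warehouse floor with the orc.  [the loading dock: the bard, the cleric, the dwarf, the knight, the mage | the warehouse floor: the orc, the troll]
6. Porter goes back to the loading dock alone.  [the loading dock: the bard, the cleric, the dwarf, the knight, the mage | the warehouse floor: the orc, the troll]
7. Porter goes to the warehouse floor with the cleric.  [the loading dock: the bard, the dwarf, the knight, the mage | the warehouse floor: the cleric, the orc, the troll]
8. Porter goes back to the loading dock alone.  [the loading dock: the bard, the dwarf, the knight, the mage | the warehouse floor: the cleric, the orc, the troll]
9. Porter goes to the warehouse floor with the knight.  [the loading dock: the bard, the dwarf, the mage | the warehouse floor: the cleric, the knight, the orc, the troll]
10. Porter goes back to the loading dock alone.  [the loading dock: the bard, the dwarf, the mage | the warehouse floor: the cleric, the knight, the orc, the troll]
11. Porter goes to the warehouse floor with the bard.  [the loading dock: the dwarf, the mage | the warehouse floor: the bard, the cleric, the knight, the orc, the troll]
12. Porter goes back to the loading dock alone.  [the loading dock: the dwarf, the mage | the warehouse floor: the bard, the cleric, the knight, the orc, the troll]
13. Porter goes to the warehouse floor with the dwarf.  [the loading dock: the mage | the warehouse floor: the bard, the cleric, the dwarf, the knight, the orc, the troll]
14. Porter goes back to the loading dock alone.  [the loading dock: the mage | the warehouse floor: the bard, the cleric, the dwarf, the knight, the orc, the troll]
15. Porter goes to the warehouse floor with the mage.  [the loading dock: — | the warehouse floor: the bard, the cleric, the dwarf, the knight, the mage, the orc, the troll]

15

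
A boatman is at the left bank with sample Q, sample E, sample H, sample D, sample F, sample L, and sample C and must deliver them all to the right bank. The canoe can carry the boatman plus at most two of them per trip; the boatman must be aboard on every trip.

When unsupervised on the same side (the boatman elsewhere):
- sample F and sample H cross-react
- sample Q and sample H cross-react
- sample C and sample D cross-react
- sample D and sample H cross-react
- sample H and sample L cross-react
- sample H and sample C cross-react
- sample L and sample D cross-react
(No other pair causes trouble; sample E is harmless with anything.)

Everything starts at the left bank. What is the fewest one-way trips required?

Counting alone: the boatman can take at most 2 across per trip to the right bank, so moving all 7 needs at least 4 loaded trips out, with a return between consecutive ones — at least 7 crossings.
The safety rule pushes this higher. Following every safe sequence of crossings, the most of the 7 that can be at the right bank as the canoe arrives there on crossings 7, 9 is 5, 6 respectively — never all 7.
So no plan with fewer than 11 crossings exists, and this one achieves 11:
1. Boatman goes to the right bank with sample D and sample H.  [the left bank: sample C, sample E, sample F, sample L, sample Q | the right bank: sample D, sample H]
2. Boatman goes back to the left bank with sample H.  [the left bank: sample C, sample E, sample F, sample H, sample L, sample Q | the right bank: sample D]
3. Boatman goes to the right bank with sample H and sample Q.  [the left bank: sample C, sample E, sample F, sample L | the right bank: sample D, sample H, sample Q]
4. Boatman goes back to the left bank with sample H.  [the left bank: sample C, sample E, sample F, sample H, sample L | the right bank: sample D, sample Q]
5. Boatman goes to the right bank with sample E and sample H.  [the left bank: sample C, sample F, sample L | the right bank: sample D, sample E, sample H, sample Q]
6. Boatman goes back to the left bank with sample H.  [the left bank: sample C, sample F, sample H, sample L | the right bank: sample D, sample E, sample Q]
7. Boatman goes to the right bank with sample F and sample H.  [the left bank: sample C, sample L | the right bank: sample D, sample E, sample F, sample H, sample Q]
8. Boatman goes back to the left bank with sample H.  [the left bank: sample C, sample H, sample L | the right bank: sample D, sample E, sample F, sample Q]
9. Boatman goes to the right bank with sample C and sample L.  [the left bank: sample H | the right bank: sample C, sample D, sample E, sample F, sample L, sample Q]
10. Boatman goes back to the left bank with sample D.  [the left bank: sample D, sample H | the right bank: sample C, sample E, sample F, sample L, sample Q]
11. Boatman goes to the right bank with sample D and sample H.  [the left bank: — | the right bank: sample C, sample D, sample E, sample F, sample H, sample L, sample Q]

11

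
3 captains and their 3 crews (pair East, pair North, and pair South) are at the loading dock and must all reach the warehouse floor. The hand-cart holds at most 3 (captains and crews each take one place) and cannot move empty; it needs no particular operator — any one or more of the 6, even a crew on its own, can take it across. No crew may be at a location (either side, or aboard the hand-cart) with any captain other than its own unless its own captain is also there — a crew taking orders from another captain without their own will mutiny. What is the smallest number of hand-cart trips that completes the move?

5

Counting alone: each trip to the warehouse floor takes at most 3 across and each return brings at least 1 back, so after t trips out (and t−1 returns) at most 3t − (t−1) of the 6 are across; that first reaches 6 at t = 3, so at least 5 crossings are needed.
The plan below uses exactly 5 crossings, so it is optimal:
1. captain East and crew East cross → the warehouse floor.
2. captain East crosses ← the loading dock.
3. captain East, captain North, and captain South cross → the warehouse floor.
4. crew East crosses ← the loading dock.
5. crew East, crew North, and crew South cross → the warehouse floor.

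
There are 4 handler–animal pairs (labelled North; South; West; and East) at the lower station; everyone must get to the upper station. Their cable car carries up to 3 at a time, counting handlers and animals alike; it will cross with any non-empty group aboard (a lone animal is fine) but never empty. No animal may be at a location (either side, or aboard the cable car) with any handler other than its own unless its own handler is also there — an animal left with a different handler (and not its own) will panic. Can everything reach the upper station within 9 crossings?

Yes

Yes — this plan uses 9 crossings (≤ 9):
1. animal North and handler North cross → the upper station.
2. handler North crosses ← the lower station.
3. animal South, handler North, and handler South cross → the upper station.
4. animal North and handler North cross ← the lower station.
5. handler East, handler North, and handler West cross → the upper station.
6. animal South crosses ← the lower station.
7. animal North and animal South cross → the upper station.
8. animal North crosses ← the lower station.
9. animal East, animal North, and animal West cross → the upper station.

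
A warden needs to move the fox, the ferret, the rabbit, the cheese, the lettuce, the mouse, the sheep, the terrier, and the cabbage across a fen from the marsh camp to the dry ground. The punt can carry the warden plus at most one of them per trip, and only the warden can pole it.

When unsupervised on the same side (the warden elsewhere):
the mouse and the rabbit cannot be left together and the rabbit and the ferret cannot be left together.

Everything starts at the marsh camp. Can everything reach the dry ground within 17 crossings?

Counting alone: the warden can take at most 1 across per trip to the dry ground, so moving all 9 needs at least 9 loaded trips out, with a return between consecutive ones — at least 17 crossings.
The safety rule pushes this higher. Following every safe sequence of crossings, the most of the 9 that can be at the dry ground as the punt arrives there on crossing 17 is 8 — never all 9.
So the move cannot be finished within 17 crossings. (The shortest complete plan takes 19:)
1. Warden goes to the dry ground with the rabbit.
2. Warden goes back to the marsh camp alone.
3. Warden goes to the dry ground with the fox.
4. Warden goes back to the marsh camp alone.
5. Warden goes to the dry ground with the ferret.
6. Warden goes back to the marsh camp with the rabbit.
7. Warden goes to the dry ground with the mouse.
8. Warden goes back to the marsh camp alone.
9. Warden goes to the dry ground with the cheese.
10. Warden goes back to the marsh camp alone.
11. Warden goes to the dry ground with the lettuce.
12. Warden goes back to the marsh camp alone.
13. Warden goes to the dry ground with the sheep.
14. Warden goes back to the marsh camp alone.
15. Warden goes to the dry ground with the terrier.
16. Warden goes back to the marsh camp alone.
17. Warden goes to the dry ground with the cabbage.
18. Warden goes back to the marsh camp alone.
19. Warden goes to the dry ground with the rabbit.

No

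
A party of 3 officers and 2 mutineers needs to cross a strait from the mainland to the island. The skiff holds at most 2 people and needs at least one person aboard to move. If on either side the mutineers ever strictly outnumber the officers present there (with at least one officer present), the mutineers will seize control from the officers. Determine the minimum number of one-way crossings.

Counting alone: each trip to the island takes at most 2 across and each return brings at least 1 back, so after t trips out (and t−1 returns) at most 2t − (t−1) of the 5 are across; that first reaches 5 at t = 4, so at least 7 crossings are needed.
The plan below uses exactly 7 crossings, so it is optimal:
1. 2 mutineers → the island.  (the mainland: 3O 0M; the island: 0O 2M)
2. 1 mutineer ← the mainland.  (the mainland: 3O 1M; the island: 0O 1M)
3. 2 officers → the island.  (the mainland: 1O 1M; the island: 2O 1M)
4. 1 officer ← the mainland.  (the mainland: 2O 1M; the island: 1O 1M)
5. 1 officer and 1 mutineer → the island.  (the mainland: 1O 0M; the island: 2O 2M)
6. 1 mutineer ← the mainland.  (the mainland: 1O 1M; the island: 2O 1M)
7. 1 officer and 1 mutineer → the island.  (the mainland: 0O 0M; the island: 3O 2M)

7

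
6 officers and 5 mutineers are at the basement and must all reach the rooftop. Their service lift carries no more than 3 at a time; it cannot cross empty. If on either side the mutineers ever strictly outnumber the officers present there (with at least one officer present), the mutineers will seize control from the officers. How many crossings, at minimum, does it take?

Counting alone: each trip to the rooftop takes at most 3 across and each return brings at least 1 back, so after t trips out (and t−1 returns) at most 3t − (t−1) of the 11 are across; that first reaches 11 at t = 5, so at least 9 crossings are needed.
The plan below uses exactly 9 crossings, so it is optimal:
1. 3 mutineers → the rooftop.  (the basement: 6O 2M; the rooftop: 0O 3M)
2. 1 mutineer ← the basement.  (the basement: 6O 3M; the rooftop: 0O 2M)
3. 3 officers → the rooftop.  (the basement: 3O 3M; the rooftop: 3O 2M)
4. 1 officer ← the basement.  (the basement: 4O 3M; the rooftop: 2O 2M)
5. 2 officers and 1 mutineer → the rooftop.  (the basement: 2O 2M; the rooftop: 4O 3M)
6. 1 officer ← the basement.  (the basement: 3O 2M; the rooftop: 3O 3M)
7. 2 officers and 1 mutineer → the rooftop.  (the basement: 1O 1M; the rooftop: 5O 4M)
8. 1 officer ← the basement.  (the basement: 2O 1M; the rooftop: 4O 4M)
9. 2 officers and 1 mutineer → the rooftop.  (the basement: 0O 0M; the rooftop: 6O 5M)

9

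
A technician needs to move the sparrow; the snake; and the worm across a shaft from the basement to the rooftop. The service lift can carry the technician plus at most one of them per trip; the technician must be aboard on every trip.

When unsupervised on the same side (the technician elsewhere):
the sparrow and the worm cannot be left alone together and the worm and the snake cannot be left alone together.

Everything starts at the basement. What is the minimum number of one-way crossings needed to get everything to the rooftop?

Counting alone: the technician can take at most 1 across per trip to the rooftop, so moving all 3 needs at least 3 loaded trips out, with a return between consecutive ones — at least 5 crossings.
The safety rule pushes this higher. Following every safe sequence of crossings, the most of the 3 that can be at the rooftop as the service lift arrives there on crossing 5 is 2 — never all 3.
So no plan with fewer than 7 crossings exists, and this one achieves 7:
1. Technician goes to the rooftop with the worm.  [the basement: the snake, the sparrow | the rooftop: the worm]
2. Technician goes back to the basement alone.  [the basement: the snake, the sparrow | the rooftop: the worm]
3. Technician goes to the rooftop with the sparrow.  [the basement: the snake | the rooftop: the sparrow, the worm]
4. Technician goes back to the basement with the worm.  [the basement: the snake, the worm | the rooftop: the sparrow]
5. Technician goes to the rooftop with the snake.  [the basement: the worm | the rooftop: the snake, the sparrow]
6. Technician goes back to the basement alone.  [the basement: the worm | the rooftop: the snake, the sparrow]
7. Technician goes to the rooftop with the worm.  [the basement: — | the rooftop: the snake, the sparrow, the worm]

7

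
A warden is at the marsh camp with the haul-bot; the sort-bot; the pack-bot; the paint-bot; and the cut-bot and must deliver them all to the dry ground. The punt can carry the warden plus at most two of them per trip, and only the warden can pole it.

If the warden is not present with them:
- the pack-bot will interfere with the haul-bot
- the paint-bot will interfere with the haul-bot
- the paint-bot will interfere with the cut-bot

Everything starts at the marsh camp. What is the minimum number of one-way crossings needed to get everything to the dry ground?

Counting alone: the warden can take at most 2 across per trip to the dry ground, so moving all 5 needs at least 3 loaded trips out, with a return between consecutive ones — at least 5 crossings.
The plan below uses exactly 5 crossings, so it is optimal:
1. Warden goes to the dry ground with the haul-bot and the paint-bot.
2. Warden goes back to the marsh camp with the haul-bot.
3. Warden goes to the dry ground with the pack-bot and the sort-bot.
4. Warden goes back to the marsh camp alone.
5. Warden goes to the dry ground with the cut-bot and the haul-bot.

5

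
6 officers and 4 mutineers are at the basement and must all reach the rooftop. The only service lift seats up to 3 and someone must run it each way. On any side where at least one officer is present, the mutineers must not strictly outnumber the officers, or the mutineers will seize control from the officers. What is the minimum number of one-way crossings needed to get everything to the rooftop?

Counting alone: each trip to the rooftop takes at most 3 across and each return brings at least 1 back, so after t trips out (and t−1 returns) at most 3t − (t−1) of the 10 are across; that first reaches 10 at t = 5, so at least 9 crossings are needed.
The plan below uses exactly 9 crossings, so it is optimal:
1. 2 mutineers → the rooftop.  (the basement: 6O 2M; the rooftop: 0O 2M)
2. 1 mutineer ← the basement.  (the basement: 6O 3M; the rooftop: 0O 1M)
3. 3 mutineers → the rooftop.  (the basement: 6O 0M; the rooftop: 0O 4M)
4. 1 mutineer ← the basement.  (the basement: 6O 1M; the rooftop: 0O 3M)
5. 3 officers → the rooftop.  (the basement: 3O 1M; the rooftop: 3O 3M)
6. 1 mutineer ← the basement.  (the basement: 3O 2M; the rooftop: 3O 2M)
7. 1 officer and 2 mutineers → the rooftop.  (the basement: 2O 0M; the rooftop: 4O 4M)
8. 1 mutineer ← the basement.  (the basement: 2O 1M; the rooftop: 4O 3M)
9. 2 officers and 1 mutineer → the rooftop.  (the basement: 0O 0M; the rooftop: 6O 4M)

9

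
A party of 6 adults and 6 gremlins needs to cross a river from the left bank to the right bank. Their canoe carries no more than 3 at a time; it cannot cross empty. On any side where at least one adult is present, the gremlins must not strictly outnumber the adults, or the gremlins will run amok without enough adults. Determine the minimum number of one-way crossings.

Following every safe sequence of crossings from the start, the most of the 12 that can be at the right bank as the canoe arrives there on crossings 1, 3, 5 is 3, 5, 6 respectively; the best ever achieved is 6 of 12.
From crossing 7 on, no configuration arises that was not already reachable earlier: only 17 distinct safe configurations (who is on which side, and where the canoe is) can ever be reached, none of them has everyone across, and every continuation just revisits them. They are: 0 adults + 0 gremlins across (canoe back at the start); 0 adults + 1 gremlin across (canoe there); 0 adults + 1 gremlin across (canoe back at the start); 0 adults + 2 gremlins across (canoe there); 0 adults + 2 gremlins across (canoe back at the start); 0 adults + 3 gremlins across (canoe there); 0 adults + 3 gremlins across (canoe back at the start); 0 adults + 4 gremlins across (canoe there); 0 adults + 4 gremlins across (canoe back at the start); 0 adults + 5 gremlins across (canoe there); 0 adults + 5 gremlins across (canoe back at the start); 0 adults + 6 gremlins across (canoe there); 1 adult + 1 gremlin across (canoe there); 1 adult + 1 gremlin across (canoe back at the start); 2 adults + 2 gremlins across (canoe there); 2 adults + 2 gremlins across (canoe back at the start); 3 adults + 3 gremlins across (canoe there). So no valid plan exists.

impossible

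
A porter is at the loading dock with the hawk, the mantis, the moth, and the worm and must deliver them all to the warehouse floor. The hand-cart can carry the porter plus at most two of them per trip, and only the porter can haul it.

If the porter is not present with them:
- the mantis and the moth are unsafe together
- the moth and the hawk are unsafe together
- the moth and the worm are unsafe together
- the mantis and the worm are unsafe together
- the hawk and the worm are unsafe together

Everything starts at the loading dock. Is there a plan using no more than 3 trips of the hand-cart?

Counting alone: the porter can take at most 2 across per trip to the warehouse floor, so moving all 4 needs at least 2 loaded trips out, with a return between consecutive ones — at least 3 crossings.
The safety rule pushes this higher. Following every safe sequence of crossings, the most of the 4 that can be at the warehouse floor as the hand-cart arrives there on crossing 3 is 3 — never all 4.
So the move cannot be finished within 3 crossings. (The shortest complete plan takes 5:)
1. Porter goes to the warehouse floor with the moth and the worm.
2. Porter goes back to the loading dock with the moth.
3. Porter goes to the warehouse floor with the hawk and the mantis.
4. Porter goes back to the loading dock with the worm.
5. Porter goes to the warehouse floor with the moth and the worm.

No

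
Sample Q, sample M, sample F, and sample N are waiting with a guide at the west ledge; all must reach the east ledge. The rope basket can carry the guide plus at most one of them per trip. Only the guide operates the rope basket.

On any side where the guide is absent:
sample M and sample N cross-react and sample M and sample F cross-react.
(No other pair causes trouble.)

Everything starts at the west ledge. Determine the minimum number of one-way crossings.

Counting alone: the guide can take at most 1 across per trip to the east ledge, so moving all 4 needs at least 4 loaded trips out, with a return between consecutive ones — at least 7 crossings.
The safety rule pushes this higher. Following every safe sequence of crossings, the most of the 4 that can be at the east ledge as the rope basket arrives there on crossing 7 is 3 — never all 4.
So no plan with fewer than 9 crossings exists, and this one achieves 9:
1. Guide goes to the east ledge with sample M.  [the west ledge: sample F, sample N, sample Q | the east ledge: sample M]
2. Guide goes back to the west ledge alone.  [the west ledge: sample F, sample N, sample Q | the east ledge: sample M]
3. Guide goes to the east ledge with sample Q.  [the west ledge: sample F, sample N | the east ledge: sample M, sample Q]
4. Guide goes back to the west ledge alone.  [the west ledge: sample F, sample N | the east ledge: sample M, sample Q]
5. Guide goes to the east ledge with sample F.  [the west ledge: sample N | the east ledge: sample F, sample M, sample Q]
6. Guide goes back to the west ledge with sample M.  [the west ledge: sample M, sample N | the east ledge: sample F, sample Q]
7. Guide goes to the east ledge with sample N.  [the west ledge: sample M | the east ledge: sample F, sample N, sample Q]
8. Guide goes back to the west ledge alone.  [the west ledge: sample M | the east ledge: sample F, sample N, sample Q]
9. Guide goes to the east ledge with sample M.  [the west ledge: — | the east ledge: sample F, sample M, sample N, sample Q]

9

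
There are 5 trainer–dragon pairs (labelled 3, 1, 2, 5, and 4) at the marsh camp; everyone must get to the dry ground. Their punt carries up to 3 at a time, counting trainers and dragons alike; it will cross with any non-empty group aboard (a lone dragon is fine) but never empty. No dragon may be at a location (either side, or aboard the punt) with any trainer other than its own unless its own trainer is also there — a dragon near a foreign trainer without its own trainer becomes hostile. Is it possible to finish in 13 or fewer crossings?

Yes

Yes — this plan uses 11 crossings (≤ 13):
1. dragon 3 and trainer 3 cross → the dry ground.
2. trainer 3 crosses ← the marsh camp.
3. dragon 1, dragon 2, and dragon 5 cross → the dry ground.
4. dragon 3 crosses ← the marsh camp.
5. trainer 1, trainer 2, and trainer 5 cross → the dry ground.
6. dragon 1 and trainer 1 cross ← the marsh camp.
7. trainer 1, trainer 3, and trainer 4 cross → the dry ground.
8. dragon 2 crosses ← the marsh camp.
9. dragon 1 and dragon 3 cross → the dry ground.
10. dragon 3 crosses ← the marsh camp.
11. dragon 2, dragon 3, and dragon 4 cross → the dry ground.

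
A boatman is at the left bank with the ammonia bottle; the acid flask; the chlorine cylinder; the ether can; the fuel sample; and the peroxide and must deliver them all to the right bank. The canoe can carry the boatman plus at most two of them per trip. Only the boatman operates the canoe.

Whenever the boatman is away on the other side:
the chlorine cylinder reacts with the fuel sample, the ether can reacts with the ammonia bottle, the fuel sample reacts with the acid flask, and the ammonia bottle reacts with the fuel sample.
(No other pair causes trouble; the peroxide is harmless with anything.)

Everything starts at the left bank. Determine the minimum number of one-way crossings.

7

Counting alone: the boatman can take at most 2 across per trip to the right bank, so moving all 6 needs at least 3 loaded trips out, with a return between consecutive ones — at least 5 crossings.
The safety rule pushes this higher. Following every safe sequence of crossings, the most of the 6 that can be at the right bank as the canoe arrives there on crossing 5 is 5 — never all 6.
So no plan with fewer than 7 crossings exists, and this one achieves 7:
1. Boatman goes to the right bank with the ammonia bottle and the fuel sample.  [the left bank: the acid flask, the chlorine cylinder, the ether can, the peroxide | the right bank: the ammonia bottle, the fuel sample]
2. Boatman goes back to the left bank with the ammonia bottle.  [the left bank: the acid flask, the ammonia bottle, the chlorine cylinder, the ether can, the peroxide | the right bank: the fuel sample]
3. Boatman goes to the right bank with the acid flask and the ammonia bottle.  [the left bank: the chlorine cylinder, the ether can, the peroxide | the right bank: the acid flask, the ammonia bottle, the fuel sample]
4. Boatman goes back to the left bank with the fuel sample.  [the left bank: the chlorine cylinder, the ether can, the fuel sample, the peroxide | the right bank: the acid flask, the ammonia bottle]
5. Boatman goes to the right bank with the chlorine cylinder and the peroxide.  [the left bank: the ether can, the fuel sample | the right bank: the acid flask, the ammonia bottle, the chlorine cylinder, the peroxide]
6. Boatman goes back to the left bank alone.  [the left bank: the ether can, the fuel sample | the right bank: the acid flask, the ammonia bottle, the chlorine cylinder, the peroxide]
7. Boatman goes to the right bank with the ether can and the fuel sample.  [the left bank: — | the right bank: the acid flask, the ammonia bottle, the chlorine cylinder, the ether can, the fuel sample, the peroxide]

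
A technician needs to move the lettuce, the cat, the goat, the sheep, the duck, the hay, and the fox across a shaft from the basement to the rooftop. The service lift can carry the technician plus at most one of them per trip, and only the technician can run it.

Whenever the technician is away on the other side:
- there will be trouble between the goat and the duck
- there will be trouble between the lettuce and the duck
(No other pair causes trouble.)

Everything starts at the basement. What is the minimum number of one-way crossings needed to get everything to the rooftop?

Counting alone: the technician can take at most 1 across per trip to the rooftop, so moving all 7 needs at least 7 loaded trips out, with a return between consecutive ones — at least 13 crossings.
The safety rule pushes this higher. Following every safe sequence of crossings, the most of the 7 that can be at the rooftop as the service lift arrives there on crossing 13 is 6 — never all 7.
So no plan with fewer than 15 crossings exists, and this one achieves 15:
1. Technician goes to the rooftop with the duck.
2. Technician goes back to the basement alone.
3. Technician goes to the rooftop with the lettuce.
4. Technician goes back to the basement with the duck.
5. Technician goes to the rooftop with the goat.
6. Technician goes back to the basement alone.
7. Technician goes to the rooftop with the cat.
8. Technician goes back to the basement alone.
9. Technician goes to the rooftop with the sheep.
10. Technician goes back to the basement alone.
11. Technician goes to the rooftop with the hay.
12. Technician goes back to the basement alone.
13. Technician goes to the rooftop with the fox.
14. Technician goes back to the basement alone.
15. Technician goes to the rooftop with the duck.

15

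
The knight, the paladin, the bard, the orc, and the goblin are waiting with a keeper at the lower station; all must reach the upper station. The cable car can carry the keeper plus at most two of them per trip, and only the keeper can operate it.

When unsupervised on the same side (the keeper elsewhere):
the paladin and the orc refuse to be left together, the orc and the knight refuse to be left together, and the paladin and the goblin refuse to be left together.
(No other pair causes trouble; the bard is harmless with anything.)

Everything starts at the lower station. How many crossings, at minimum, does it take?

Counting alone: the keeper can take at most 2 across per trip to the upper station, so moving all 5 needs at least 3 loaded trips out, with a return between consecutive ones — at least 5 crossings.
The plan below uses exactly 5 crossings, so it is optimal:
1. Keeper goes to the upper station with the knight and the paladin.
2. Keeper goes back to the lower station alone.
3. Keeper goes to the upper station with the bard.
4. Keeper goes back to the lower station alone.
5. Keeper goes to the upper station with the goblin and the orc.

5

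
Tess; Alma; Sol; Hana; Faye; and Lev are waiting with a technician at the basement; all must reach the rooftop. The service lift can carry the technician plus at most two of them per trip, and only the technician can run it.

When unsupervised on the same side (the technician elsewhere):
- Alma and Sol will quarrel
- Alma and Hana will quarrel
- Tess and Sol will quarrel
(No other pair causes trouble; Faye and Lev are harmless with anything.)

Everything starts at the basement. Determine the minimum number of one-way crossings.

Counting alone: the technician can take at most 2 across per trip to the rooftop, so moving all 6 needs at least 3 loaded trips out, with a return between consecutive ones — at least 5 crossings.
The plan below uses exactly 5 crossings, so it is optimal:
1. Technician goes to the rooftop with Alma and Tess.  [the basement: Faye, Hana, Lev, Sol | the rooftop: Alma, Tess]
2. Technician goes back to the basement alone.  [the basement: Faye, Hana, Lev, Sol | the rooftop: Alma, Tess]
3. Technician goes to the rooftop with Faye and Lev.  [the basement: Hana, Sol | the rooftop: Alma, Faye, Lev, Tess]
4. Technician goes back to the basement alone.  [the basement: Hana, Sol | the rooftop: Alma, Faye, Lev, Tess]
5. Technician goes to the rooftop with Hana and Sol.  [the basement: — | the rooftop: Alma, Faye, Hana, Lev, Sol, Tess]

5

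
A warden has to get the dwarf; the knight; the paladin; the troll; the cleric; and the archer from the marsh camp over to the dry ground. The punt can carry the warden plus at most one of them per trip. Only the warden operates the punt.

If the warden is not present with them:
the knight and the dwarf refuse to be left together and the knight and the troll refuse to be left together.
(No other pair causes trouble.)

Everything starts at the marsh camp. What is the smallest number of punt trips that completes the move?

13

Counting alone: the warden can take at most 1 across per trip to the dry ground, so moving all 6 needs at least 6 loaded trips out, with a return between consecutive ones — at least 11 crossings.
The safety rule pushes this higher. Following every safe sequence of crossings, the most of the 6 that can be at the dry ground as the punt arrives there on crossing 11 is 5 — never all 6.
So no plan with fewer than 13 crossings exists, and this one achieves 13:
1. Warden goes to the dry ground with the knight.  [the marsh camp: the archer, the cleric, the dwarf, the paladin, the troll | the dry ground: the knight]
2. Warden goes back to the marsh camp alone.  [the marsh camp: the archer, the cleric, the dwarf, the paladin, the troll | the dry ground: the knight]
3. Warden goes to the dry ground with the dwarf.  [the marsh camp: the archer, the cleric, the paladin, the troll | the dry ground: the dwarf, the knight]
4. Warden goes back to the marsh camp with the knight.  [the marsh camp: the archer, the cleric, the knight, the paladin, the troll | the dry ground: the dwarf]
5. Warden goes to the dry ground with the troll.  [the marsh camp: the archer, the cleric, the knight, the paladin | the dry ground: the dwarf, the troll]
6. Warden goes back to the marsh camp alone.  [the marsh camp: the archer, the cleric, the knight, the paladin | the dry ground: the dwarf, the troll]
7. Warden goes to the dry ground with the paladin.  [the marsh camp: the archer, the cleric, the knight | the dry ground: the dwarf, the paladin, the troll]
8. Warden goes back to the marsh camp alone.  [the marsh camp: the archer, the cleric, the knight | the dry ground: the dwarf, the paladin, the troll]
9. Warden goes to the dry ground with the cleric.  [the marsh camp: the archer, the knight | the dry ground: the cleric, the dwarf, the paladin, the troll]
10. Warden goes back to the marsh camp alone.  [the marsh camp: the archer, the knight | the dry ground: the cleric, the dwarf, the paladin, the troll]
11. Warden goes to the dry ground with the archer.  [the marsh camp: the knight | the dry ground: the archer, the cleric, the dwarf, the paladin, the troll]
12. Warden goes back to the marsh camp alone.  [the marsh camp: the knight | the dry ground: the archer, the cleric, the dwarf, the paladin, the troll]
13. Warden goes to the dry ground with the knight.  [the marsh camp: — | the dry ground: the archer, the cleric, the dwarf, the knight, the paladin, the troll]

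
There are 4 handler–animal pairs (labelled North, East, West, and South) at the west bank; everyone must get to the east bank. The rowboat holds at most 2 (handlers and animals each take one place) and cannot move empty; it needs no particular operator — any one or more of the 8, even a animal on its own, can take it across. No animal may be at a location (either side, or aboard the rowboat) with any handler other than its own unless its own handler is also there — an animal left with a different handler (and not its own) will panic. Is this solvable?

No

Following every safe sequence of crossings from the start, the most of the 8 that can be at the east bank as the rowboat arrives there on crossings 1, 3, 5 is 2, 3, 4 respectively; the best ever achieved is 4 of 8.
From crossing 7 on, no configuration arises that was not already reachable earlier: only 44 distinct safe configurations (who is on which side, and where the rowboat is) can ever be reached, none of them has everyone across, and every continuation just revisits them. So no valid plan exists.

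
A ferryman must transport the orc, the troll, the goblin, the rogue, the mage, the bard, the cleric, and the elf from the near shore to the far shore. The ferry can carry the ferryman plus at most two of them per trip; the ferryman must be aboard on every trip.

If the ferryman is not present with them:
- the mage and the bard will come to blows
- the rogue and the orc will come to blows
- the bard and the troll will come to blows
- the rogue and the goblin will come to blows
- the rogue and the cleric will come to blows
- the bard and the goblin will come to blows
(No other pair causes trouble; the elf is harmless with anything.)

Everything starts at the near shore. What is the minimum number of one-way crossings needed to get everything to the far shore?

9

Counting alone: the ferryman can take at most 2 across per trip to the far shore, so moving all 8 needs at least 4 loaded trips out, with a return between consecutive ones — at least 7 crossings.
The safety rule pushes this higher. Following every safe sequence of crossings, the most of the 8 that can be at the far shore as the ferry arrives there on crossing 7 is 6 — never all 8.
So no plan with fewer than 9 crossings exists, and this one achieves 9:
1. Ferryman goes to the far shore with the bard and the rogue.
2. Ferryman goes back to the near shore alone.
3. Ferryman goes to the far shore with the cleric and the orc.
4. Ferryman goes back to the near shore with the rogue.
5. Ferryman goes to the far shore with the goblin and the troll.
6. Ferryman goes back to the near shore with the bard.
7. Ferryman goes to the far shore with the elf and the mage.
8. Ferryman goes back to the near shore alone.
9. Ferryman goes to the far shore with the bard and the rogue.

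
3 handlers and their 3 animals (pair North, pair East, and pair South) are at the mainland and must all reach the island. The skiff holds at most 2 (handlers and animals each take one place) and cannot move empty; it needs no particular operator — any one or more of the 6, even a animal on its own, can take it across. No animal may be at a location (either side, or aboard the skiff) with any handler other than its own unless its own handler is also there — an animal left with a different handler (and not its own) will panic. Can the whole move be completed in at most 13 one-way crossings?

Yes

Yes — this plan uses 11 crossings (≤ 13):
1. animal North and handler North cross → the island.
2. handler North crosses ← the mainland.
3. animal East and animal South cross → the island.
4. animal North crosses ← the mainland.
5. handler East and handler South cross → the island.
6. animal East and handler East cross ← the mainland.
7. handler East and handler North cross → the island.
8. animal South crosses ← the mainland.
9. animal East and animal North cross → the island.
10. handler South crosses ← the mainland.
11. animal South and handler South cross → the island.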